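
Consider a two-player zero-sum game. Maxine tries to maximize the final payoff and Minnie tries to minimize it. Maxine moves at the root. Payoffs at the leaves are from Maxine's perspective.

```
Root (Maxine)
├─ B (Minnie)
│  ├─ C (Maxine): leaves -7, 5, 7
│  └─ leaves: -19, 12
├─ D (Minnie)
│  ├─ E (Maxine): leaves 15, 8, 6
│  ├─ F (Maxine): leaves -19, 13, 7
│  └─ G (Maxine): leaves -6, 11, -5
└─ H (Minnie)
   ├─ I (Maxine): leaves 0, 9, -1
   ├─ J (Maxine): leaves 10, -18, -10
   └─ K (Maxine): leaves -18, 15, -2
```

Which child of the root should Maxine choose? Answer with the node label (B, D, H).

C (Maxine): max(-7, 5, 7) = 7
B (Minnie): min(7, -19, 12) = -19
E (Maxine): max(15, 8, 6) = 15
F (Maxine): max(-19, 13, 7) = 13
G (Maxine): max(-6, 11, -5) = 11
D (Minnie): min(15, 13, 11) = 11
I (Maxine): max(0, 9, -1) = 9
J (Maxine): max(10, -18, -10) = 10
K (Maxine): max(-18, 15, -2) = 15
H (Minnie): min(9, 10, 15) = 9
Root (Maxine): max(-19, 11, 9) = 11
Maxine picks the child with the highest value: D (value 11).

D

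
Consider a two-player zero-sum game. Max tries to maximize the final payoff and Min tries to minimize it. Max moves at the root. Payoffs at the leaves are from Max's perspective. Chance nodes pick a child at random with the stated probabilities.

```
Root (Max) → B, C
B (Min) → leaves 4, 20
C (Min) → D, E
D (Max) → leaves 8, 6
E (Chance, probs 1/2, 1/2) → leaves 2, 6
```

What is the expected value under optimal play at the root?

B (Min): min(4, 20) = 4
D (Max): max(8, 6) = 8
E (Chance): 1/2·2 + 1/2·6 = 4
C (Min): min(8, 4) = 4
Root (Max): max(4, 4) = 4

4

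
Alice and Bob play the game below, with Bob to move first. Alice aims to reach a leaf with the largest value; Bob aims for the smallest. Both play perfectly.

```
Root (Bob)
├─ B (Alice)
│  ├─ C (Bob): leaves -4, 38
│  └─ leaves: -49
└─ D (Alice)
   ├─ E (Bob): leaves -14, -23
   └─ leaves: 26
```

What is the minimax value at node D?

E: min(-14, -23) = -23
D: max(-23, 26) = 26

26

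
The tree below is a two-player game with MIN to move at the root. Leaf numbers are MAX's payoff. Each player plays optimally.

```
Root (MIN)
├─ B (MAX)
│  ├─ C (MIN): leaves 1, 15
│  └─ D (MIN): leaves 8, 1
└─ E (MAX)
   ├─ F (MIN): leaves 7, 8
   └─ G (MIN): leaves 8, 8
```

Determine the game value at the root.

1

C (MIN): min(1, 15) = 1
D (MIN): min(8, 1) = 1
B (MAX): max(1, 1) = 1
F (MIN): min(7, 8) = 7
G (MIN): min(8, 8) = 8
E (MAX): max(7, 8) = 8
Root (MIN): min(1, 8) = 1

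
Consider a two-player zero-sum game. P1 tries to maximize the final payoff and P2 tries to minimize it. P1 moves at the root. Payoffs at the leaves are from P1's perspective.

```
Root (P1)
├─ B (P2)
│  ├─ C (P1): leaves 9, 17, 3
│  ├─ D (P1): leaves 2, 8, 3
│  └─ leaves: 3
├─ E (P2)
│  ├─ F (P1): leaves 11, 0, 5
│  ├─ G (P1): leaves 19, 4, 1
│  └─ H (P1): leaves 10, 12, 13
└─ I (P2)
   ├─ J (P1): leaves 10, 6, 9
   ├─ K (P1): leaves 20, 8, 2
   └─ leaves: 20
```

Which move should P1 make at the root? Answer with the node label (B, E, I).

E

C (P1): max(9, 17, 3) = 17
D (P1): max(2, 8, 3) = 8
B (P2): min(17, 8, 3) = 3
F (P1): max(11, 0, 5) = 11
G (P1): max(19, 4, 1) = 19
H (P1): max(10, 12, 13) = 13
E (P2): min(11, 19, 13) = 11
J (P1): max(10, 6, 9) = 10
K (P1): max(20, 8, 2) = 20
I (P2): min(10, 20, 20) = 10
Root (P1): max(3, 11, 10) = 11
P1 picks the child with the highest value: E (value 11).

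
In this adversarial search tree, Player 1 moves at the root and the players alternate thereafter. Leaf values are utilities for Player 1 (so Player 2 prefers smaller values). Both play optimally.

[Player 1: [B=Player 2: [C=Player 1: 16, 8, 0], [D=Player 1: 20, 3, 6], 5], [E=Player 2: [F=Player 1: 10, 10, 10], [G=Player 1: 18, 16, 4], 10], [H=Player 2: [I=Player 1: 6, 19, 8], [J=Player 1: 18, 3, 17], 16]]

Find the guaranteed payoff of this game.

C (Player 1): max(16, 8, 0) = 16
D (Player 1): max(20, 3, 6) = 20
B (Player 2): min(16, 20, 5) = 5
F (Player 1): max(10, 10, 10) = 10
G (Player 1): max(18, 16, 4) = 18
E (Player 2): min(10, 18, 10) = 10
I (Player 1): max(6, 19, 8) = 19
J (Player 1): max(18, 3, 17) = 18
H (Player 2): min(19, 18, 16) = 16
Root (Player 1): max(5, 10, 16) = 16

16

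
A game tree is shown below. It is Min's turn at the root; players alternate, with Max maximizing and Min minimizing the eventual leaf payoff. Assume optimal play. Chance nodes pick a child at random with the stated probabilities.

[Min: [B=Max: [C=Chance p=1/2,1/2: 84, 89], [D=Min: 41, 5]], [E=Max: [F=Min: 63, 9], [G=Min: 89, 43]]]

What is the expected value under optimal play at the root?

43

C (Chance): 1/2·84 + 1/2·89 = 86.5
D (Min): min(41, 5) = 5
B (Max): max(86.5, 5) = 86.5
F (Min): min(63, 9) = 9
G (Min): min(89, 43) = 43
E (Max): max(9, 43) = 43
Root (Min): min(86.5, 43) = 43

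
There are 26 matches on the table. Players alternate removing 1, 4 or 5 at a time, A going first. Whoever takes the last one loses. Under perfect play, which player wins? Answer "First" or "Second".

Positions where the player to move wins (W) vs loses (L):
i:   0  1  2  3  4  5  6  7  8  9 10 11 12 13 14 15 16 17 18 19 20 21 22 23 24 25 26
     W  L  W  L  W  W  W  W  W  L  W  L  W  W  W  W  W  L  W  L  W  W  W  W  W  L  W
Position 26 is W, so the first player wins.

First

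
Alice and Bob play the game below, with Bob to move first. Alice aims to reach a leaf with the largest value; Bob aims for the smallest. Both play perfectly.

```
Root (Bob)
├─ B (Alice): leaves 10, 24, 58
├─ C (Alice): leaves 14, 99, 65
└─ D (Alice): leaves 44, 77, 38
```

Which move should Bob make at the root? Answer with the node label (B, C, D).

B (Alice): max(10, 24, 58) = 58
C (Alice): max(14, 99, 65) = 99
D (Alice): max(44, 77, 38) = 77
Root (Bob): min(58, 99, 77) = 58
Bob picks the child with the lowest value: B (value 58).

B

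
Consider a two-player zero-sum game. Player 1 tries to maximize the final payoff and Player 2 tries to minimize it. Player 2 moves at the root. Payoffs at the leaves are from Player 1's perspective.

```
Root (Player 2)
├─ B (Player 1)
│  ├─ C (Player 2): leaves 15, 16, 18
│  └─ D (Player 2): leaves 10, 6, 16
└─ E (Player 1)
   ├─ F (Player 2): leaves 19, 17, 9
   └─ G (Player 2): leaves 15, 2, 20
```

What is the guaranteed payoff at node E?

F: min(19, 17, 9) = 9
G: min(15, 2, 20) = 2
E: max(9, 2) = 9

9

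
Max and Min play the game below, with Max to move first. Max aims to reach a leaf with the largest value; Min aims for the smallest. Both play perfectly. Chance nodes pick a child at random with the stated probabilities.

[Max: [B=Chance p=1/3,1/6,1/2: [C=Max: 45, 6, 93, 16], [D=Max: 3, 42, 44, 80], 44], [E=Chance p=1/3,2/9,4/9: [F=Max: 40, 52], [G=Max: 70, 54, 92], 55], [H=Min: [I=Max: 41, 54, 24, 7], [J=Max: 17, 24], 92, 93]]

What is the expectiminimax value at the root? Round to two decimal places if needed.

66.33

C (Max): max(45, 6, 93, 16) = 93
D (Max): max(3, 42, 44, 80) = 80
B (Chance): 1/3·93 + 1/6·80 + 1/2·44 = 66.33
F (Max): max(40, 52) = 52
G (Max): max(70, 54, 92) = 92
E (Chance): 1/3·52 + 2/9·92 + 4/9·55 = 62.22
I (Max): max(41, 54, 24, 7) = 54
J (Max): max(17, 24) = 24
H (Min): min(54, 24, 92, 93) = 24
Root (Max): max(66.33, 62.22, 24) = 66.33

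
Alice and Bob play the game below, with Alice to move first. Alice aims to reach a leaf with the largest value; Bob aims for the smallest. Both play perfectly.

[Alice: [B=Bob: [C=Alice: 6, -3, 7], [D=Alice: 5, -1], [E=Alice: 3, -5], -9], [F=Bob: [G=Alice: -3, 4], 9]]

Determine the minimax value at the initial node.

4

C (Alice): max(6, -3, 7) = 7
D (Alice): max(5, -1) = 5
E (Alice): max(3, -5) = 3
B (Bob): min(7, 5, 3, -9) = -9
G (Alice): max(-3, 4) = 4
F (Bob): min(4, 9) = 4
Root (Alice): max(-9, 4) = 4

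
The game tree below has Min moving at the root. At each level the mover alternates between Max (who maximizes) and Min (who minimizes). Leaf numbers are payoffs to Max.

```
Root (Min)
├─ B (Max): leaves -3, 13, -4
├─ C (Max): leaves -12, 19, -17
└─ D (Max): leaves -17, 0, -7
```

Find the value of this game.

B (Max): max(-3, 13, -4) = 13
C (Max): max(-12, 19, -17) = 19
D (Max): max(-17, 0, -7) = 0
Root (Min): min(13, 19, 0) = 0

0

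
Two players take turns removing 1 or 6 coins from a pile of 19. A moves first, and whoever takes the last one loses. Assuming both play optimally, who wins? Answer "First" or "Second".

Second

Compute winning (W) and losing (L) positions by backward induction:
i:   0  1  2  3  4  5  6  7  8  9 10 11 12 13 14 15 16 17 18 19
     W  L  W  L  W  L  W  W  L  W  L  W  L  W  W  L  W  L  W  L
Position 19 is L, so the second player wins.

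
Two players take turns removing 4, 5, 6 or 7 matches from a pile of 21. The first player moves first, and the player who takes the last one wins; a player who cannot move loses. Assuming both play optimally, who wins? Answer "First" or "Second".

First

W/L table (W = player to move can force a win):
i:   0  1  2  3  4  5  6  7  8  9 10 11 12 13 14 15 16 17 18 19 20 21
     L  L  L  L  W  W  W  W  W  W  W  L  L  L  L  W  W  W  W  W  W  W
Position 21 is W, so the first player wins.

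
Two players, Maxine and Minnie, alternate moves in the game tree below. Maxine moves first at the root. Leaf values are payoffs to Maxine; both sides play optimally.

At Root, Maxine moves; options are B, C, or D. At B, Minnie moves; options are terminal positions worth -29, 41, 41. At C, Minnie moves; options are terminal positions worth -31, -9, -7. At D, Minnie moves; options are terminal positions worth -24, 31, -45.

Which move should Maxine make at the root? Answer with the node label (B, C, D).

B

B (Minnie): min(-29, 41, 41) = -29
C (Minnie): min(-31, -9, -7) = -31
D (Minnie): min(-24, 31, -45) = -45
Root (Maxine): max(-29, -31, -45) = -29
Maxine picks the child with the highest value: B (value -29).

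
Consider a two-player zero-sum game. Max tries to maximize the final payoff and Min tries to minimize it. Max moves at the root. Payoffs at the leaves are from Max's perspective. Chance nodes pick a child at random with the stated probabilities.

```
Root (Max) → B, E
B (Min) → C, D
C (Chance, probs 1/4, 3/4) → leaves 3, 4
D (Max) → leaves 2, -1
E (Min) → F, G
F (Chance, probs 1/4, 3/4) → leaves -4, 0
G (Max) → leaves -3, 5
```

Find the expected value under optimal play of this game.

2

C (Chance): 1/4·3 + 3/4·4 = 3.75
D (Max): max(2, -1) = 2
B (Min): min(3.75, 2) = 2
F (Chance): 1/4·-4 + 3/4·0 = -1
G (Max): max(-3, 5) = 5
E (Min): min(-1, 5) = -1
Root (Max): max(2, -1) = 2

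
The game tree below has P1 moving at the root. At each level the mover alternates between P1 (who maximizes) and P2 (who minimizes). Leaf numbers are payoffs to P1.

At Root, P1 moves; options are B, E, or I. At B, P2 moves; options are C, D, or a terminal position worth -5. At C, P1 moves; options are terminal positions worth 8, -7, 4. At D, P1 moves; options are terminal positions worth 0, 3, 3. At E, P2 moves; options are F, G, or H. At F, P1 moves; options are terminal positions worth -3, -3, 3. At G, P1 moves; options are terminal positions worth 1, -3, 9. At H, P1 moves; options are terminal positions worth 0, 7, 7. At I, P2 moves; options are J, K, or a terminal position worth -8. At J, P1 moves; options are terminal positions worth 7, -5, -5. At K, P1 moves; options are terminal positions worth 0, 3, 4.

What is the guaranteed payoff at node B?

C: max(8, -7, 4) = 8
D: max(0, 3, 3) = 3
B: min(8, 3, -5) = -5

-5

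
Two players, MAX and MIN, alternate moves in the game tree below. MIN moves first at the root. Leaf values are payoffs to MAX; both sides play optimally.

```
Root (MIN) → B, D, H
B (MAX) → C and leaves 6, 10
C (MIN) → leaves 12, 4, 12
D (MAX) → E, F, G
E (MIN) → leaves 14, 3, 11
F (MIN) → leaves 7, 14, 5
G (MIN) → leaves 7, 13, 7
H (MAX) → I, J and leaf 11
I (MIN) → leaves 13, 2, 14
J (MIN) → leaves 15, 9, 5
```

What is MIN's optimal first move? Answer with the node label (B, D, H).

D

C (MIN): min(12, 4, 12) = 4
B (MAX): max(4, 6, 10) = 10
E (MIN): min(14, 3, 11) = 3
F (MIN): min(7, 14, 5) = 5
G (MIN): min(7, 13, 7) = 7
D (MAX): max(3, 5, 7) = 7
I (MIN): min(13, 2, 14) = 2
J (MIN): min(15, 9, 5) = 5
H (MAX): max(2, 5, 11) = 11
Root (MIN): min(10, 7, 11) = 7
MIN picks the child with the lowest value: D (value 7).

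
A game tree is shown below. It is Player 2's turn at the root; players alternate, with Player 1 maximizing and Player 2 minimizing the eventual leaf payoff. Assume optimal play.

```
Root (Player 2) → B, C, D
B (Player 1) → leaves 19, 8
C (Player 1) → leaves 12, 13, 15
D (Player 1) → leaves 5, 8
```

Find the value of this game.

8

B (Player 1): max(19, 8) = 19
C (Player 1): max(12, 13, 15) = 15
D (Player 1): max(5, 8) = 8
Root (Player 2): min(19, 15, 8) = 8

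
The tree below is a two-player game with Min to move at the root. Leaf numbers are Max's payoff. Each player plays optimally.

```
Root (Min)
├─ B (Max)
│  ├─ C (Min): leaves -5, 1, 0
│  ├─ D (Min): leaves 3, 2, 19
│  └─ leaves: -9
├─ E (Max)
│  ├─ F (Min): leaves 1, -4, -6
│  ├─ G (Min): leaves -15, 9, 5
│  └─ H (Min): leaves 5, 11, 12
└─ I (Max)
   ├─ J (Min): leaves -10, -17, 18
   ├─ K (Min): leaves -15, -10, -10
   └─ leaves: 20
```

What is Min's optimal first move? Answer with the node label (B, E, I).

C (Min): min(-5, 1, 0) = -5
D (Min): min(3, 2, 19) = 2
B (Max): max(-5, 2, -9) = 2
F (Min): min(1, -4, -6) = -6
G (Min): min(-15, 9, 5) = -15
H (Min): min(5, 11, 12) = 5
E (Max): max(-6, -15, 5) = 5
J (Min): min(-10, -17, 18) = -17
K (Min): min(-15, -10, -10) = -15
I (Max): max(-17, -15, 20) = 20
Root (Min): min(2, 5, 20) = 2
Min picks the child with the lowest value: B (value 2).

B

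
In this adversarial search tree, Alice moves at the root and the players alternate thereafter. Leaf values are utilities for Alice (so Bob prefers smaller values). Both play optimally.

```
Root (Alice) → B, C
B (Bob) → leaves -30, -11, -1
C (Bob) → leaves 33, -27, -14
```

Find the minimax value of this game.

B (Bob): min(-30, -11, -1) = -30
C (Bob): min(33, -27, -14) = -27
Root (Alice): max(-30, -27) = -27

-27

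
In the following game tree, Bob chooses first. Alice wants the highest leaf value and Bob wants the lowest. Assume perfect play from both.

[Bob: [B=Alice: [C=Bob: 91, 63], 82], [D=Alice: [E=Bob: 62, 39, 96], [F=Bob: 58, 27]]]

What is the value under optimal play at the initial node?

C (Bob): min(91, 63) = 63
B (Alice): max(63, 82) = 82
E (Bob): min(62, 39, 96) = 39
F (Bob): min(58, 27) = 27
D (Alice): max(39, 27) = 39
Root (Bob): min(82, 39) = 39

39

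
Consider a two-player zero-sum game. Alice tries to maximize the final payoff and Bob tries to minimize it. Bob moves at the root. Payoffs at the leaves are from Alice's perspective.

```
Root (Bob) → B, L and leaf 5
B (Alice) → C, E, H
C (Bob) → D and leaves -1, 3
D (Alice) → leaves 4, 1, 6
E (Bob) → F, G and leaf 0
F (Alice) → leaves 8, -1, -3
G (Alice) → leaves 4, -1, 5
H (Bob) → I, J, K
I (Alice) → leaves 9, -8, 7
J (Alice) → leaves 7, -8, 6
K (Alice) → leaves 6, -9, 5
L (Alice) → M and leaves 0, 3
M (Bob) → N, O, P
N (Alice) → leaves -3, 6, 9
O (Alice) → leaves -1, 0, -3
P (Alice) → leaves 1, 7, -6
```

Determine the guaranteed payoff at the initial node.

3

D (Alice): max(4, 1, 6) = 6
C (Bob): min(6, -1, 3) = -1
F (Alice): max(8, -1, -3) = 8
G (Alice): max(4, -1, 5) = 5
E (Bob): min(8, 5, 0) = 0
I (Alice): max(9, -8, 7) = 9
J (Alice): max(7, -8, 6) = 7
K (Alice): max(6, -9, 5) = 6
H (Bob): min(9, 7, 6) = 6
B (Alice): max(-1, 0, 6) = 6
N (Alice): max(-3, 6, 9) = 9
O (Alice): max(-1, 0, -3) = 0
P (Alice): max(1, 7, -6) = 7
M (Bob): min(9, 0, 7) = 0
L (Alice): max(0, 0, 3) = 3
Root (Bob): min(6, 3, 5) = 3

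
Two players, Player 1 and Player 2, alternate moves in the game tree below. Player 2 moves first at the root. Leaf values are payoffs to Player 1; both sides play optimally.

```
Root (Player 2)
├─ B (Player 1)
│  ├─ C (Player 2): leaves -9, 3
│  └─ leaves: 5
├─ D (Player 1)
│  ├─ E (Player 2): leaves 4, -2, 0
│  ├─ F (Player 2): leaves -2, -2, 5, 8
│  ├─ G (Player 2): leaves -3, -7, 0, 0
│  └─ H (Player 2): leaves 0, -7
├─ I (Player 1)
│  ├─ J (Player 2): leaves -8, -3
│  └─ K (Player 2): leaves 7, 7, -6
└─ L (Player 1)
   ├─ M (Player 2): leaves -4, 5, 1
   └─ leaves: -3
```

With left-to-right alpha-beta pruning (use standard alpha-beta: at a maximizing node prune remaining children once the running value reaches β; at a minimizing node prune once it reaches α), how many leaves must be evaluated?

18

C [α=-∞,β=+∞]: v=-9
B [α=-∞,β=+∞]: v=5
E [α=-∞,β=5]: v=-2
F [α=-2,β=5]: v=-2 after child 1 ≤ α → α-cutoff, skip 3
G [α=-2,β=5]: v=-3 after child 1 ≤ α → α-cutoff, skip 3
H [α=-2,β=5]: v=-7
D [α=-∞,β=5]: v=-2
J [α=-∞,β=-2]: v=-8
K [α=-8,β=-2]: v=-6
I [α=-∞,β=-2]: v=-6
M [α=-∞,β=-6]: v=-4
L [α=-∞,β=-6]: v=-4 after child 1 ≥ β → β-cutoff, skip 1
Root [α=-∞,β=+∞]: v=-6
Leaves evaluated: 18 of 25.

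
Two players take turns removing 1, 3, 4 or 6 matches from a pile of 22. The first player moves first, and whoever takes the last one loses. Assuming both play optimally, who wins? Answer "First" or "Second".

i:   0  1  2  3  4  5  6  7  8  9 10 11 12 13 14 15 16 17 18 19 20 21 22
     W  L  W  L  W  W  W  W  L  W  L  W  W  W  W  L  W  L  W  W  W  W  L
Position 22 is L, so the second player wins.

Second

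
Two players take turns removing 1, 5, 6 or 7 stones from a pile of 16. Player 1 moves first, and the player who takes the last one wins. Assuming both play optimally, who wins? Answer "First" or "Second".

Second

W/L table (W = player to move can force a win):
i:   0  1  2  3  4  5  6  7  8  9 10 11 12 13 14 15 16
     L  W  L  W  L  W  W  W  W  W  W  W  L  W  L  W  L
Position 16 is L, so the second player wins.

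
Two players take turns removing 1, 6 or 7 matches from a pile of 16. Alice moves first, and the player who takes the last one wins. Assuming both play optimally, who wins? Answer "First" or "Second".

Second

i:   0  1  2  3  4  5  6  7  8  9 10 11 12 13 14 15 16
     L  W  L  W  L  W  W  W  W  W  W  W  L  W  L  W  L
Position 16 is L, so the second player wins.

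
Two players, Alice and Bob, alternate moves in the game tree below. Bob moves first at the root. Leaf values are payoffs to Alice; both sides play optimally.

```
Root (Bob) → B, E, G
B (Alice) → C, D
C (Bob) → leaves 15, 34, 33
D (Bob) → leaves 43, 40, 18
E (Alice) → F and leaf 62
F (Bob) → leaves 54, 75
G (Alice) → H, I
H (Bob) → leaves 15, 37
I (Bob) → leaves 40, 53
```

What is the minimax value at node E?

62

F: min(54, 75) = 54
E: max(54, 62) = 62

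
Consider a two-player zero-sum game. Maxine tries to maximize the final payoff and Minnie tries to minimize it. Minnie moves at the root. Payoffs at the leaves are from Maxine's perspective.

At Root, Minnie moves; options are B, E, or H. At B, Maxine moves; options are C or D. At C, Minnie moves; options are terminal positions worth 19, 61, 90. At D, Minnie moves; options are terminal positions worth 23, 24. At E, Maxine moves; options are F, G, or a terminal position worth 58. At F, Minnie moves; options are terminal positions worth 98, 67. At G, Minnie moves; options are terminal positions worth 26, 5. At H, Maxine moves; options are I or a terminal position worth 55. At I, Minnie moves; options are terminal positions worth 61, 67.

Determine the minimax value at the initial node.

23

C (Minnie): min(19, 61, 90) = 19
D (Minnie): min(23, 24) = 23
B (Maxine): max(19, 23) = 23
F (Minnie): min(98, 67) = 67
G (Minnie): min(26, 5) = 5
E (Maxine): max(67, 5, 58) = 67
I (Minnie): min(61, 67) = 61
H (Maxine): max(61, 55) = 61
Root (Minnie): min(23, 67, 61) = 23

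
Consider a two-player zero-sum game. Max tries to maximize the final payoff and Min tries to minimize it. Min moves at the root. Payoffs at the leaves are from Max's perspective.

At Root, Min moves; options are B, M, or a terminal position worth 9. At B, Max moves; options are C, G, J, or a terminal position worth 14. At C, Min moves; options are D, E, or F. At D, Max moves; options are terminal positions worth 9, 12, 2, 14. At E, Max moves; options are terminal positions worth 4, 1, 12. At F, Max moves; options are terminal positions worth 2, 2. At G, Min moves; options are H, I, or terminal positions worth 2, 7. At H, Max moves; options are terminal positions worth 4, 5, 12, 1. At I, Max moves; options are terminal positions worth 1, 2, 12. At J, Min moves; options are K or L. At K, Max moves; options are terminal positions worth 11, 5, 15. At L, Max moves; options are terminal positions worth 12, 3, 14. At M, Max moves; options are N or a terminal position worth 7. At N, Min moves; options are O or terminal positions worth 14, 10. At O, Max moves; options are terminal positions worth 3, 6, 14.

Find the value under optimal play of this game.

9

D (Max): max(9, 12, 2, 14) = 14
E (Max): max(4, 1, 12) = 12
F (Max): max(2, 2) = 2
C (Min): min(14, 12, 2) = 2
H (Max): max(4, 5, 12, 1) = 12
I (Max): max(1, 2, 12) = 12
G (Min): min(12, 12, 2, 7) = 2
K (Max): max(11, 5, 15) = 15
L (Max): max(12, 3, 14) = 14
J (Min): min(15, 14) = 14
B (Max): max(2, 2, 14, 14) = 14
O (Max): max(3, 6, 14) = 14
N (Min): min(14, 14, 10) = 10
M (Max): max(10, 7) = 10
Root (Min): min(14, 10, 9) = 9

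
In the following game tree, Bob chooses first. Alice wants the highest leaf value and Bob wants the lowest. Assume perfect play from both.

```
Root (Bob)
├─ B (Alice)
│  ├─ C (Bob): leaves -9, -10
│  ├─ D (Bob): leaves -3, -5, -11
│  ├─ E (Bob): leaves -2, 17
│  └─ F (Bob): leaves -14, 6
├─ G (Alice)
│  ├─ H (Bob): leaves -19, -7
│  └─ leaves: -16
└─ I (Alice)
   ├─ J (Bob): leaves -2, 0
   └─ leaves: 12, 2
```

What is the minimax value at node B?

-2

C: min(-9, -10) = -10
D: min(-3, -5, -11) = -11
E: min(-2, 17) = -2
F: min(-14, 6) = -14
B: max(-10, -11, -2, -14) = -2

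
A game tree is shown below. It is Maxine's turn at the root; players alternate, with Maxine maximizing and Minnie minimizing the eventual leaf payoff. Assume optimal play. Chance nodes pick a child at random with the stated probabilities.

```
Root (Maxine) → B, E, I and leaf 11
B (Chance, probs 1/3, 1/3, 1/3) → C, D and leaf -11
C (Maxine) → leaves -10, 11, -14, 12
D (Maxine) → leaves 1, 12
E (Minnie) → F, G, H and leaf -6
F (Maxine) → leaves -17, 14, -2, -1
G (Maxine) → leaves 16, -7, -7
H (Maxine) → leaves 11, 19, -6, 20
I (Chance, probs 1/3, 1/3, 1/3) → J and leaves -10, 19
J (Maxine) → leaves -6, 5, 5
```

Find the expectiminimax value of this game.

11

C (Maxine): max(-10, 11, -14, 12) = 12
D (Maxine): max(1, 12) = 12
B (Chance): 1/3·12 + 1/3·12 + 1/3·-11 = 4.33
F (Maxine): max(-17, 14, -2, -1) = 14
G (Maxine): max(16, -7, -7) = 16
H (Maxine): max(11, 19, -6, 20) = 20
E (Minnie): min(14, 16, 20, -6) = -6
J (Maxine): max(-6, 5, 5) = 5
I (Chance): 1/3·5 + 1/3·-10 + 1/3·19 = 4.67
Root (Maxine): max(4.33, -6, 4.67, 11) = 11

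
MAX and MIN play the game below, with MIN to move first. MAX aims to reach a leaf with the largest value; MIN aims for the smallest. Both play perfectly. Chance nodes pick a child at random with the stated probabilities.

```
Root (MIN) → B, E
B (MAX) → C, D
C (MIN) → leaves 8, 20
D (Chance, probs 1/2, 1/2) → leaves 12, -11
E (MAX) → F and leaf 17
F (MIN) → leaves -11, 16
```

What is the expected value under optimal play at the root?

8

C (MIN): min(8, 20) = 8
D (Chance): 1/2·12 + 1/2·-11 = 0.5
B (MAX): max(8, 0.5) = 8
F (MIN): min(-11, 16) = -11
E (MAX): max(-11, 17) = 17
Root (MIN): min(8, 17) = 8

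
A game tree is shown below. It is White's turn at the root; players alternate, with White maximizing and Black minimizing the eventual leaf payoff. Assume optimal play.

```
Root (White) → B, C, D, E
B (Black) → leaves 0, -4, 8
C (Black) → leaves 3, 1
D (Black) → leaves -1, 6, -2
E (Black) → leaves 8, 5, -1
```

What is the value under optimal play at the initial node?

1

B (Black): min(0, -4, 8) = -4
C (Black): min(3, 1) = 1
D (Black): min(-1, 6, -2) = -2
E (Black): min(8, 5, -1) = -1
Root (White): max(-4, 1, -2, -1) = 1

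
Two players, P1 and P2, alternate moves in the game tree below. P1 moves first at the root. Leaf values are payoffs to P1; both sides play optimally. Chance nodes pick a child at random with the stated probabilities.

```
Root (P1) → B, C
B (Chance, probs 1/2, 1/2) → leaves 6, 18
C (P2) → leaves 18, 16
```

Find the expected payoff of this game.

16

B (Chance): 1/2·6 + 1/2·18 = 12
C (P2): min(18, 16) = 16
Root (P1): max(12, 16) = 16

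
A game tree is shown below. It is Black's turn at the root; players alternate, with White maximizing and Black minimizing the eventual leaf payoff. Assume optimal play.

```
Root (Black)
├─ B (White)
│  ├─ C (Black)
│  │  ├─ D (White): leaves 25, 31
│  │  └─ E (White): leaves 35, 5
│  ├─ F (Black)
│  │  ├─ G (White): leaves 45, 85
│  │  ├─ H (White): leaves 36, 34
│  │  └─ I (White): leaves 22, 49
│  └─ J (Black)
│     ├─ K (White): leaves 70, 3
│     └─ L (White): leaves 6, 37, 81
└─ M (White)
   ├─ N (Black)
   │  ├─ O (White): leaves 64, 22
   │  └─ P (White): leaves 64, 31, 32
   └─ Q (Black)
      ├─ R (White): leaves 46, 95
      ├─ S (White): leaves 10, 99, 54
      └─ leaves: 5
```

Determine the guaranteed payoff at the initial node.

D (White): max(25, 31) = 31
E (White): max(35, 5) = 35
C (Black): min(31, 35) = 31
G (White): max(45, 85) = 85
H (White): max(36, 34) = 36
I (White): max(22, 49) = 49
F (Black): min(85, 36, 49) = 36
K (White): max(70, 3) = 70
L (White): max(6, 37, 81) = 81
J (Black): min(70, 81) = 70
B (White): max(31, 36, 70) = 70
O (White): max(64, 22) = 64
P (White): max(64, 31, 32) = 64
N (Black): min(64, 64) = 64
R (White): max(46, 95) = 95
S (White): max(10, 99, 54) = 99
Q (Black): min(95, 99, 5) = 5
M (White): max(64, 5) = 64
Root (Black): min(70, 64) = 64

64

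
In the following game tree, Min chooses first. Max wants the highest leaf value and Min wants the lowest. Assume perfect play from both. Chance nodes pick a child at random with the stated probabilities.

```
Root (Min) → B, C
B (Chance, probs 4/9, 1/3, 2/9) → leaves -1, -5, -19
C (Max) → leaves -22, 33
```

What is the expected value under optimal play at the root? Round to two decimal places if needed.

B (Chance): 4/9·-1 + 1/3·-5 + 2/9·-19 = -6.33
C (Max): max(-22, 33) = 33
Root (Min): min(-6.33, 33) = -6.33

-6.33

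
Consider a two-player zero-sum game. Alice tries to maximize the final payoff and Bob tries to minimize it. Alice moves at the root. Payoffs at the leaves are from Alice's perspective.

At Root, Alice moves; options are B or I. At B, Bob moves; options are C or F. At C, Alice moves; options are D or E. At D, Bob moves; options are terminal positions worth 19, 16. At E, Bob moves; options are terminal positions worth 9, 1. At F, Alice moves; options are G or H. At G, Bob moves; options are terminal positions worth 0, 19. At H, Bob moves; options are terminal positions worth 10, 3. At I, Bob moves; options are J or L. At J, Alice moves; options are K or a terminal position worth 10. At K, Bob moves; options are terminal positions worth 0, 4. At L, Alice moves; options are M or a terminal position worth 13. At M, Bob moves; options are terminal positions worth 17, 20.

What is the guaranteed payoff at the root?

10

D (Bob): min(19, 16) = 16
E (Bob): min(9, 1) = 1
C (Alice): max(16, 1) = 16
G (Bob): min(0, 19) = 0
H (Bob): min(10, 3) = 3
F (Alice): max(0, 3) = 3
B (Bob): min(16, 3) = 3
K (Bob): min(0, 4) = 0
J (Alice): max(0, 10) = 10
M (Bob): min(17, 20) = 17
L (Alice): max(17, 13) = 17
I (Bob): min(10, 17) = 10
Root (Alice): max(3, 10) = 10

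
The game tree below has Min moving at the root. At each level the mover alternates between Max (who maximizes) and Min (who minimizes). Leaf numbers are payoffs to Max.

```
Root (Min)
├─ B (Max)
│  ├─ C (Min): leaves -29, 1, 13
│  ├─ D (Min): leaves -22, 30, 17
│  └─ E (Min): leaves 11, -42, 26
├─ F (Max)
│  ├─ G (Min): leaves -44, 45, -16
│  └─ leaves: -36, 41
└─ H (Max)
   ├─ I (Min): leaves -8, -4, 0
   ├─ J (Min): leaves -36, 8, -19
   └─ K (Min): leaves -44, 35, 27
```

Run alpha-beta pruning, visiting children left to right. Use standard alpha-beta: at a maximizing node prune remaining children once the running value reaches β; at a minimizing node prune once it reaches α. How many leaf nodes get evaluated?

C [α=-∞,β=+∞]: v=-29
D [α=-29,β=+∞]: v=-22
E [α=-22,β=+∞]: v=-42 after child 2 ≤ α → α-cutoff, skip 1
B [α=-∞,β=+∞]: v=-22
G [α=-∞,β=-22]: v=-44
F [α=-∞,β=-22]: v=41
I [α=-∞,β=-22]: v=-8
H [α=-∞,β=-22]: v=-8 after child 1 ≥ β → β-cutoff, skip 2
Root [α=-∞,β=+∞]: v=-22
Leaves evaluated: 16 of 23.

16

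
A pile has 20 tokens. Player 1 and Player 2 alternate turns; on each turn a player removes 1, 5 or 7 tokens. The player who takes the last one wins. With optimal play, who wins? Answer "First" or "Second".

Positions where the player to move wins (W) vs loses (L):
i:   0  1  2  3  4  5  6  7  8  9 10 11 12 13 14 15 16 17 18 19 20
     L  W  L  W  L  W  L  W  L  W  L  W  L  W  L  W  L  W  L  W  L
Position 20 is L, so the second player wins.

Second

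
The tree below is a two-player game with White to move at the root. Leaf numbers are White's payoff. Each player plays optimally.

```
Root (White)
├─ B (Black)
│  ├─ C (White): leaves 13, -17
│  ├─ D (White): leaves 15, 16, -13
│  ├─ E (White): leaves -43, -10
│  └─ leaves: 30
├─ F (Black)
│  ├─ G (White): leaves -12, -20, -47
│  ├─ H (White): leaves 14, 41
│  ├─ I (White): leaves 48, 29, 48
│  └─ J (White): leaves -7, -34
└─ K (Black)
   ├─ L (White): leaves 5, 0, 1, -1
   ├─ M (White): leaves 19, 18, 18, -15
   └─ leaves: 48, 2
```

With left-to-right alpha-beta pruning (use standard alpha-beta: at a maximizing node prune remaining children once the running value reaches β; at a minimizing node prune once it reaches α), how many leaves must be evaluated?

16

C [α=-∞,β=+∞]: v=13
D [α=-∞,β=13]: v=15 after child 1 ≥ β → β-cutoff, skip 2
E [α=-∞,β=13]: v=-10
B [α=-∞,β=+∞]: v=-10
G [α=-10,β=+∞]: v=-12
F [α=-10,β=+∞]: v=-12 after child 1 ≤ α → α-cutoff, skip 3
L [α=-10,β=+∞]: v=5
M [α=-10,β=5]: v=19 after child 1 ≥ β → β-cutoff, skip 3
K [α=-10,β=+∞]: v=2
Root [α=-∞,β=+∞]: v=2
Leaves evaluated: 16 of 28.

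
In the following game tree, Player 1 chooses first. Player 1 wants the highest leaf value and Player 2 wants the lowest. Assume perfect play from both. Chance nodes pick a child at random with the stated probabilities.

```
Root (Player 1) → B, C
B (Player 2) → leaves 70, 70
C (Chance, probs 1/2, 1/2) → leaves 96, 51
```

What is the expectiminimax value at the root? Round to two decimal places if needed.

73.5

B (Player 2): min(70, 70) = 70
C (Chance): 1/2·96 + 1/2·51 = 73.5
Root (Player 1): max(70, 73.5) = 73.5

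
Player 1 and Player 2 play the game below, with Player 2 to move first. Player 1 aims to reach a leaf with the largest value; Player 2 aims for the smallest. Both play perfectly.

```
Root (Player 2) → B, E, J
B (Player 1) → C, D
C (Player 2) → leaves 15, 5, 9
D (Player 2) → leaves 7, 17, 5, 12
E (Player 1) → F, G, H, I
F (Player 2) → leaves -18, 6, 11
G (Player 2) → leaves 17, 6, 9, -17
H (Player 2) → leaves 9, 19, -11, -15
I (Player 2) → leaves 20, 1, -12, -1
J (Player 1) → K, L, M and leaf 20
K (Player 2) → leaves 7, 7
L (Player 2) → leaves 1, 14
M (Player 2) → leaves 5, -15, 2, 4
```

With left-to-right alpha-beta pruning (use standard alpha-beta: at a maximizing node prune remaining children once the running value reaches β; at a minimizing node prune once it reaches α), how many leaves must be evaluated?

C [α=-∞,β=+∞]: v=5
D [α=5,β=+∞]: v=5 after child 3 ≤ α → α-cutoff, skip 1
B [α=-∞,β=+∞]: v=5
F [α=-∞,β=5]: v=-18
G [α=-18,β=5]: v=-17
H [α=-17,β=5]: v=-15
I [α=-15,β=5]: v=-12
E [α=-∞,β=5]: v=-12
K [α=-∞,β=-12]: v=7
J [α=-∞,β=-12]: v=7 after child 1 ≥ β → β-cutoff, skip 3
Root [α=-∞,β=+∞]: v=-12
Leaves evaluated: 23 of 31.

23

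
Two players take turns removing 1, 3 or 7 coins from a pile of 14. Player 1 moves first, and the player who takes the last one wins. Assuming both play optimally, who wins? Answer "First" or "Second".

Second

Positions where the player to move wins (W) vs loses (L):
i:   0  1  2  3  4  5  6  7  8  9 10 11 12 13 14
     L  W  L  W  L  W  L  W  L  W  L  W  L  W  L
Position 14 is L, so the second player wins.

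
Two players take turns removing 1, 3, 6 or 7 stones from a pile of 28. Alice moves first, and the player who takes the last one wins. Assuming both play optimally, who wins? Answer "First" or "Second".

Second

Mark each pile size as W (mover wins) or L (mover loses):
i:   0  1  2  3  4  5  6  7  8  9 10 11 12 13 14 15 16 17 18 19 20 21 22 23 24 25 26 27 28
     L  W  L  W  L  W  W  W  W  W  W  W  L  W  L  W  L  W  W  W  W  W  W  W  L  W  L  W  L
Position 28 is L, so the second player wins.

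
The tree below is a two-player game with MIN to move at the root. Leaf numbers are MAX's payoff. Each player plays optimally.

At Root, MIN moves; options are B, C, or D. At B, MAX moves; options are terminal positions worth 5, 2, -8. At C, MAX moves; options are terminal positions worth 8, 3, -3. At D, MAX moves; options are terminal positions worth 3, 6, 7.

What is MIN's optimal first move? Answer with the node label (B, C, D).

B (MAX): max(5, 2, -8) = 5
C (MAX): max(8, 3, -3) = 8
D (MAX): max(3, 6, 7) = 7
Root (MIN): min(5, 8, 7) = 5
MIN picks the child with the lowest value: B (value 5).

B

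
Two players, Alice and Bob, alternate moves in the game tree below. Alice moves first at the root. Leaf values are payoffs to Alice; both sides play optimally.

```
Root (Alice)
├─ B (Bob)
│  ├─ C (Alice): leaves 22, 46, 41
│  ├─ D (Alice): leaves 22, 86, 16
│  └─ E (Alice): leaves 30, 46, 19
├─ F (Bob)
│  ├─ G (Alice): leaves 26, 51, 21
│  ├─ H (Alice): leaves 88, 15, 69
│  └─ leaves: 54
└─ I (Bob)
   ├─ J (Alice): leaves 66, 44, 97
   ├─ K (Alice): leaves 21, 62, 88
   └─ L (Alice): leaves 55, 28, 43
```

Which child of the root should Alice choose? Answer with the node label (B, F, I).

C (Alice): max(22, 46, 41) = 46
D (Alice): max(22, 86, 16) = 86
E (Alice): max(30, 46, 19) = 46
B (Bob): min(46, 86, 46) = 46
G (Alice): max(26, 51, 21) = 51
H (Alice): max(88, 15, 69) = 88
F (Bob): min(51, 88, 54) = 51
J (Alice): max(66, 44, 97) = 97
K (Alice): max(21, 62, 88) = 88
L (Alice): max(55, 28, 43) = 55
I (Bob): min(97, 88, 55) = 55
Root (Alice): max(46, 51, 55) = 55
Alice picks the child with the highest value: I (value 55).

I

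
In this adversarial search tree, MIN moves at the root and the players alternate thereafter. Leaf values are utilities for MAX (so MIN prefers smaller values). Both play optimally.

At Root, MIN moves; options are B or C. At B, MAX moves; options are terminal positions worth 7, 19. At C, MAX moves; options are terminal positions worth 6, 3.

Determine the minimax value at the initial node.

6

B (MAX): max(7, 19) = 19
C (MAX): max(6, 3) = 6
Root (MIN): min(19, 6) = 6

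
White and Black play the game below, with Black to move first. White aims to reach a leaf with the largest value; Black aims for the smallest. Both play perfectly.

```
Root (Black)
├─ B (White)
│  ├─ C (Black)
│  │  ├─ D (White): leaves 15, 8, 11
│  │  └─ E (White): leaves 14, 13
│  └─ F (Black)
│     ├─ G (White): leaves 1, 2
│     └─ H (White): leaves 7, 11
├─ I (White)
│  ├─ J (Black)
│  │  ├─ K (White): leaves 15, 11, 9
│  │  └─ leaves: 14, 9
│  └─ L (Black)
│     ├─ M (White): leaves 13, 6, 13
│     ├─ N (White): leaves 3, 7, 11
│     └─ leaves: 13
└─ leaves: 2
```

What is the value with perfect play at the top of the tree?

2

D (White): max(15, 8, 11) = 15
E (White): max(14, 13) = 14
C (Black): min(15, 14) = 14
G (White): max(1, 2) = 2
H (White): max(7, 11) = 11
F (Black): min(2, 11) = 2
B (White): max(14, 2) = 14
K (White): max(15, 11, 9) = 15
J (Black): min(15, 14, 9) = 9
M (White): max(13, 6, 13) = 13
N (White): max(3, 7, 11) = 11
L (Black): min(13, 11, 13) = 11
I (White): max(9, 11) = 11
Root (Black): min(14, 11, 2) = 2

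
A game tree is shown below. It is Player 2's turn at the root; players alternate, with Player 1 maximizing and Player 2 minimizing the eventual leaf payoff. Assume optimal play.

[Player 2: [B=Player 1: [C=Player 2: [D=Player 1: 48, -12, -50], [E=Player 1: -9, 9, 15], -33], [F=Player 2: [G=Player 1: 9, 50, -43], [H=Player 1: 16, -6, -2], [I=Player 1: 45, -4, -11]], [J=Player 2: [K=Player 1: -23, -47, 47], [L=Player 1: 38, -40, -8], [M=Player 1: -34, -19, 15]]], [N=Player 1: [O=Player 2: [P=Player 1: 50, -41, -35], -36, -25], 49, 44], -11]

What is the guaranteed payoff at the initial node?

D (Player 1): max(48, -12, -50) = 48
E (Player 1): max(-9, 9, 15) = 15
C (Player 2): min(48, 15, -33) = -33
G (Player 1): max(9, 50, -43) = 50
H (Player 1): max(16, -6, -2) = 16
I (Player 1): max(45, -4, -11) = 45
F (Player 2): min(50, 16, 45) = 16
K (Player 1): max(-23, -47, 47) = 47
L (Player 1): max(38, -40, -8) = 38
M (Player 1): max(-34, -19, 15) = 15
J (Player 2): min(47, 38, 15) = 15
B (Player 1): max(-33, 16, 15) = 16
P (Player 1): max(50, -41, -35) = 50
O (Player 2): min(50, -36, -25) = -36
N (Player 1): max(-36, 49, 44) = 49
Root (Player 2): min(16, 49, -11) = -11

-11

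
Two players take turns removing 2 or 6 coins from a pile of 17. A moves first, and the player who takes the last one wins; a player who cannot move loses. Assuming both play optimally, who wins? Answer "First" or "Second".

Second

Compute winning (W) and losing (L) positions by backward induction:
i:   0  1  2  3  4  5  6  7  8  9 10 11 12 13 14 15 16 17
     L  L  W  W  L  L  W  W  L  L  W  W  L  L  W  W  L  L
Position 17 is L, so the second player wins.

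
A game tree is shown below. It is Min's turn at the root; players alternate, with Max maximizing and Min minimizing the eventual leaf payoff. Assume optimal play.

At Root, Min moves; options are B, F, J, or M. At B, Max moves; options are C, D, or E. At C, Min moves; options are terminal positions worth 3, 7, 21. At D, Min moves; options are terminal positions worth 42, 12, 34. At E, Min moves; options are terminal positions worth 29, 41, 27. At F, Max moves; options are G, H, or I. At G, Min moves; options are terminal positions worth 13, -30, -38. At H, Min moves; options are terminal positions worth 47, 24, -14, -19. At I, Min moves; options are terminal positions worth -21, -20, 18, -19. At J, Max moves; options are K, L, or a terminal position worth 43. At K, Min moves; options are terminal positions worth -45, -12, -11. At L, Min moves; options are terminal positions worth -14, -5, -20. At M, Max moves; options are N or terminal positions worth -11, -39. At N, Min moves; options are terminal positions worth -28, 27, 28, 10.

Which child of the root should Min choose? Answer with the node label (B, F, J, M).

F

C (Min): min(3, 7, 21) = 3
D (Min): min(42, 12, 34) = 12
E (Min): min(29, 41, 27) = 27
B (Max): max(3, 12, 27) = 27
G (Min): min(13, -30, -38) = -38
H (Min): min(47, 24, -14, -19) = -19
I (Min): min(-21, -20, 18, -19) = -21
F (Max): max(-38, -19, -21) = -19
K (Min): min(-45, -12, -11) = -45
L (Min): min(-14, -5, -20) = -20
J (Max): max(-45, -20, 43) = 43
N (Min): min(-28, 27, 28, 10) = -28
M (Max): max(-28, -11, -39) = -11
Root (Min): min(27, -19, 43, -11) = -19
Min picks the child with the lowest value: F (value -19).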